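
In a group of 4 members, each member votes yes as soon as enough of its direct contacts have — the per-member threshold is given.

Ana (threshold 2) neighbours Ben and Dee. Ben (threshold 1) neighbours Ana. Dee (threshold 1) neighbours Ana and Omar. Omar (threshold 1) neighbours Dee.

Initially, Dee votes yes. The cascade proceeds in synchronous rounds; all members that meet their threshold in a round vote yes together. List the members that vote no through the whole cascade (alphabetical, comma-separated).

Ana, Ben

Round 1 — Dee votes yes (initial).
Round 2 — checking thresholds:
  Ana: 1 of 2 neighbours < 2, holds.
  Omar: 1 of 1 neighbours ≥ 1, votes yes.
Round 3 — no new yes votes; cascade stops.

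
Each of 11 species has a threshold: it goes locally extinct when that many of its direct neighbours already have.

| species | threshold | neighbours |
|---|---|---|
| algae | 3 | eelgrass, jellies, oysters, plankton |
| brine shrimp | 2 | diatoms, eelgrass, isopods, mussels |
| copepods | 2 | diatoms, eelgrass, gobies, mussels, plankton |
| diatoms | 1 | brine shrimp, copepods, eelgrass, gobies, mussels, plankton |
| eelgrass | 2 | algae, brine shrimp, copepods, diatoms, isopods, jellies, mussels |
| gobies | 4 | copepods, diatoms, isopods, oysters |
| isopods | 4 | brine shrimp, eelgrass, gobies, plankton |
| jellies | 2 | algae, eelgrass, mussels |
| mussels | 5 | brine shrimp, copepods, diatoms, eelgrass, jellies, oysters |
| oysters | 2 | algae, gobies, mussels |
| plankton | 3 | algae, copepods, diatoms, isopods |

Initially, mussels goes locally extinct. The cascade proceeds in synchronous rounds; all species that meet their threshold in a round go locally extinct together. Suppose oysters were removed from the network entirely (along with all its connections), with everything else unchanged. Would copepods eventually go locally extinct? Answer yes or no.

With oysters removed:
Round 1 — mussels goes locally extinct (initial).
Round 2 — checking thresholds:
  brine shrimp: 1 of 4 neighbours < 2, below threshold.
  copepods: 1 of 5 neighbours < 2, below threshold.
  diatoms: 1 of 6 neighbours ≥ 1, goes locally extinct.
  eelgrass: 1 of 7 neighbours < 2, below threshold.
  jellies: 1 of 3 neighbours < 2, below threshold.
Round 3 — checking thresholds:
  brine shrimp: 2 of 4 neighbours ≥ 2, goes locally extinct.
  copepods: 2 of 5 neighbours ≥ 2, goes locally extinct.
  eelgrass: 2 of 7 neighbours ≥ 2, goes locally extinct.
  gobies: 1 of 3 neighbours < 4, below threshold.
  jellies: 1 of 3 neighbours < 2, below threshold.
  plankton: 1 of 4 neighbours < 3, below threshold.
Round 4 — checking thresholds:
  algae: 1 of 3 neighbours < 3, below threshold.
  gobies: 2 of 3 neighbours < 4, below threshold.
  isopods: 2 of 4 neighbours < 4, below threshold.
  jellies: 2 of 3 neighbours ≥ 2, goes locally extinct.
  plankton: 2 of 4 neighbours < 3, below threshold.
Round 5 — no new extinctions; cascade stops.

yes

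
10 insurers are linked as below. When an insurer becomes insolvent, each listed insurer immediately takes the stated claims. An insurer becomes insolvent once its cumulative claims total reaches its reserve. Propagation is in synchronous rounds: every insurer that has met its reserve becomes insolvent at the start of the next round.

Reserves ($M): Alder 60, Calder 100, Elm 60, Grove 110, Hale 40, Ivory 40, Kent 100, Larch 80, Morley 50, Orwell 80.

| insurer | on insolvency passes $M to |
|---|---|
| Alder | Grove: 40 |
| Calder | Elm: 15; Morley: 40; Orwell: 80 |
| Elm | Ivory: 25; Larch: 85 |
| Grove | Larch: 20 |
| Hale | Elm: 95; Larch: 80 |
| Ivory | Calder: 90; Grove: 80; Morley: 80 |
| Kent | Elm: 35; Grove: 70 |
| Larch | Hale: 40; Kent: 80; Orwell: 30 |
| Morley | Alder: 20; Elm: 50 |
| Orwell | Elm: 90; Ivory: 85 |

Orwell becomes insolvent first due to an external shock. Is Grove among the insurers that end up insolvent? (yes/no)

no

Round 1 — Orwell becomes insolvent (initial).
  Elm: +90 → 90 ≥ 60
  Ivory: +85 → 85 ≥ 40
Round 2 — Elm, Ivory become insolvent.
  Calder: +90 → 90 < 100
  Grove: +80 → 80 < 110
  Larch: +85 → 85 ≥ 80
  Morley: +80 → 80 ≥ 50
Round 3 — Larch, Morley become insolvent.
  Alder: +20 → 20 < 60
  Hale: +40 → 40 ≥ 40
  Kent: +80 → 80 < 100
Round 4 — Hale becomes insolvent.
No further insolvencies.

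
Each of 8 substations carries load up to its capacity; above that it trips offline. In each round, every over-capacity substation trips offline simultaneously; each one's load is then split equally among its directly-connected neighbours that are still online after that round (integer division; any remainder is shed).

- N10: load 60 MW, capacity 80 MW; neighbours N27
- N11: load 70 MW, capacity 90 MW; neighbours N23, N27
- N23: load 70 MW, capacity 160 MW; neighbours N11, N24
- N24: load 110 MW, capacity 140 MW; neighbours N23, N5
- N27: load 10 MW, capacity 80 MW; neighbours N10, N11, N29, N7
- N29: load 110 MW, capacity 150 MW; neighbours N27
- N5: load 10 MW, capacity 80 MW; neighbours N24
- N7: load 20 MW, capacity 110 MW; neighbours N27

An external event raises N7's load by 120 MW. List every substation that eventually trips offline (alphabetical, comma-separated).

Round 1 — N7 at 140 > 110. N7 trips offline.
  N7 sheds 140 MW to N27: 140 each.
    N27: 10+140 = 150 > 80
Round 2 — N27 trips offline.
  N27 sheds 150 MW to N10, N11, N29: 50 each.
    N10: 60+50 = 110 > 80
    N11: 70+50 = 120 > 90
    N29: 110+50 = 160 > 150
Round 3 — N10, N11, N29 trip offline.
  N10 sheds 110 MW: no online neighbours, lost.
  N11 sheds 120 MW to N23: 120 each.
    N23: 70+120 = 190 > 160
  N29 sheds 160 MW: no online neighbours, lost.
Round 4 — N23 trips offline.
  N23 sheds 190 MW to N24: 190 each.
    N24: 110+190 = 300 > 140
Round 5 — N24 trips offline.
  N24 sheds 300 MW to N5: 300 each.
    N5: 10+300 = 310 > 80
Round 6 — N5 trips offline.
  N5 sheds 310 MW: no online neighbours, lost.
No further trips.

N10, N11, N23, N24, N27, N29, N5, N7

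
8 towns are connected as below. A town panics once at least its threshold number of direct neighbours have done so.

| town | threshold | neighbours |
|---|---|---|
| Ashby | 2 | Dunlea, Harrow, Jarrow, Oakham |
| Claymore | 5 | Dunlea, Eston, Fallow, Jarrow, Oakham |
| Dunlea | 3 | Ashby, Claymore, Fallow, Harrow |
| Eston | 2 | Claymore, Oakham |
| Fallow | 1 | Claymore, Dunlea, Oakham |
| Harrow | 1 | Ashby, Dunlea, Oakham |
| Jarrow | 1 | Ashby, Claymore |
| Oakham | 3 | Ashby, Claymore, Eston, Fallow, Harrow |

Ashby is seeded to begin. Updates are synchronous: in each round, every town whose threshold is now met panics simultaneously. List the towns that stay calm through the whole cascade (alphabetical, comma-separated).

Claymore, Dunlea, Eston, Fallow, Oakham

Round 1 — Ashby panics (initial).
Round 2 — checking thresholds:
  Dunlea: 1 of 4 neighbours < 3, holds.
  Harrow: 1 of 3 neighbours ≥ 1, panics.
  Jarrow: 1 of 2 neighbours ≥ 1, panics.
  Oakham: 1 of 5 neighbours < 3, holds.
Round 3 — no new panics; cascade stops.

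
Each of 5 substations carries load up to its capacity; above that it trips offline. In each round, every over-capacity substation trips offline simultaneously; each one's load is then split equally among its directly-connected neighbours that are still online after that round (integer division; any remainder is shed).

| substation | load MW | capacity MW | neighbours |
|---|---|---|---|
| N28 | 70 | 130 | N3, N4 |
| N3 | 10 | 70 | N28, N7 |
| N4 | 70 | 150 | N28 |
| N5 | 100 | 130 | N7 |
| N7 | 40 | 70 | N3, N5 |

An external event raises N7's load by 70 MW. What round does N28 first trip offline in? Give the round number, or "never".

never

Round 1 — N7 at 110 > 70. N7 trips offline.
  N7 sheds 110 MW to N3, N5: 55 each.
    N3: 10+55 = 65 ≤ 70
    N5: 100+55 = 155 > 130
Round 2 — N5 trips offline.
  N5 sheds 155 MW: no online neighbours, lost.
No further trips.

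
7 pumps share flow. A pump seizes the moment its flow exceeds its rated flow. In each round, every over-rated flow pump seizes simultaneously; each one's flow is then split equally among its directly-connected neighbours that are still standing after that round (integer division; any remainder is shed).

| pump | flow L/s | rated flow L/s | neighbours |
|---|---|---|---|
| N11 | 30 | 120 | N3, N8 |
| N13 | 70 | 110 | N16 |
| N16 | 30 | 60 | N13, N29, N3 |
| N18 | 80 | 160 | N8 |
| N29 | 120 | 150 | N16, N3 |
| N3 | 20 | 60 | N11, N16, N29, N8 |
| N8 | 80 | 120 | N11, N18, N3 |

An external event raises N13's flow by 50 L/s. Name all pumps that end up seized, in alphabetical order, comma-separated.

N11, N13, N16, N29, N3, N8

Round 1 — N13 at 120 > 110. N13 seizes.
  N13 sheds 120 L/s to N16: 120 each.
    N16: 30+120 = 150 > 60
Round 2 — N16 seizes.
  N16 sheds 150 L/s to N29, N3: 75 each.
    N29: 120+75 = 195 > 150
    N3: 20+75 = 95 > 60
Round 3 — N29, N3 seize.
  N29 sheds 195 L/s: no online neighbours, lost.
  N3 sheds 95 L/s to N11, N8: 47 each (1 lost).
    N11: 30+47 = 77 ≤ 120
    N8: 80+47 = 127 > 120
Round 4 — N8 seizes.
  N8 sheds 127 L/s to N11, N18: 63 each (1 lost).
    N11: 77+63 = 140 > 120
    N18: 80+63 = 143 ≤ 160
Round 5 — N11 seizes.
  N11 sheds 140 L/s: no online neighbours, lost.
No further seizures.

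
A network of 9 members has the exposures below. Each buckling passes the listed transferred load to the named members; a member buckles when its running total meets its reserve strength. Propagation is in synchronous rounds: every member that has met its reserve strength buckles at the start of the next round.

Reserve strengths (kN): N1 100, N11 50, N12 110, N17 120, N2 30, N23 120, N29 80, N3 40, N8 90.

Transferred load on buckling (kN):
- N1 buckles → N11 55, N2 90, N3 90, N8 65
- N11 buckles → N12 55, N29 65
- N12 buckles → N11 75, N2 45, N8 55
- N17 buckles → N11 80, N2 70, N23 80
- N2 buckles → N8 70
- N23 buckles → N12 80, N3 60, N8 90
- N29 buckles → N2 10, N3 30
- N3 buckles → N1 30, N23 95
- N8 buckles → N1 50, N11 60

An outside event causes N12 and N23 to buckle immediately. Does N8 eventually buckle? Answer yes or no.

yes

Round 1 — N12, N23 buckle (initial).
  N11: +75 → 75 ≥ 50
  N2: +45 → 45 ≥ 30
  N3: +60 → 60 ≥ 40
  N8: +55+90 → 145 ≥ 90
Round 2 — N11, N2, N3, N8 buckle.
  N1: +30+50 → 80 < 100
  N29: +65 → 65 < 80
No further bucklings.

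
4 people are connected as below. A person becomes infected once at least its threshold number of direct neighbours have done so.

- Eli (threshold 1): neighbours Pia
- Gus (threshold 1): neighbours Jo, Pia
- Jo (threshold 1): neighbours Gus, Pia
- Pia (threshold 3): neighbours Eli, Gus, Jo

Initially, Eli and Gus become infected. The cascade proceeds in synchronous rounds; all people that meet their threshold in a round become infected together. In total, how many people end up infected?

Round 1 — Eli, Gus become infected (initial).
Round 2 — checking thresholds:
  Jo: 1 of 2 neighbours ≥ 1, becomes infected.
  Pia: 2 of 3 neighbours < 3, not yet.
Round 3 — checking thresholds:
  Pia: 3 of 3 neighbours ≥ 3, becomes infected.
Round 4 — no new infections; cascade stops.

4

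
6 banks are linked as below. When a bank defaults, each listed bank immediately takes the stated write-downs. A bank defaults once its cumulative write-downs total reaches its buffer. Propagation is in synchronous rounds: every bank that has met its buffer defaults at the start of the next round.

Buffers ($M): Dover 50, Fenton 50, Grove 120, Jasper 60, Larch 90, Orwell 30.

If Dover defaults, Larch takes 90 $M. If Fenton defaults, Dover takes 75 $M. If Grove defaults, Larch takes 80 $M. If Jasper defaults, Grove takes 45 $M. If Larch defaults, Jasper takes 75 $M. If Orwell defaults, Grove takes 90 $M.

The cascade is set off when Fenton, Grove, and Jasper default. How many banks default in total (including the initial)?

5

Round 1 — Fenton, Grove, Jasper default (initial).
  Dover: +75 → 75 ≥ 50
  Larch: +80 → 80 < 90
Round 2 — Dover defaults.
  Larch: +90 → 170 ≥ 90
Round 3 — Larch defaults.
No further defaults.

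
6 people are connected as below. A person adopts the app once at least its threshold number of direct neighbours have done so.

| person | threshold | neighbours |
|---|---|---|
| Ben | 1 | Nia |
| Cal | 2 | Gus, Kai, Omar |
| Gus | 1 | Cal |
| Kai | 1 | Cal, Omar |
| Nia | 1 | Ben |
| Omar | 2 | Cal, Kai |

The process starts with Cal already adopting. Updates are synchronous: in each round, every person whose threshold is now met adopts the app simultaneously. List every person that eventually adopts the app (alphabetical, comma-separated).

Round 1 — Cal adopts the app (initial).
Round 2 — checking thresholds:
  Gus: 1 of 1 neighbours ≥ 1, adopts the app.
  Kai: 1 of 2 neighbours ≥ 1, adopts the app.
  Omar: 1 of 2 neighbours < 2, holds.
Round 3 — checking thresholds:
  Omar: 2 of 2 neighbours ≥ 2, adopts the app.
Round 4 — no new adoptions; cascade stops.

Cal, Gus, Kai, Omar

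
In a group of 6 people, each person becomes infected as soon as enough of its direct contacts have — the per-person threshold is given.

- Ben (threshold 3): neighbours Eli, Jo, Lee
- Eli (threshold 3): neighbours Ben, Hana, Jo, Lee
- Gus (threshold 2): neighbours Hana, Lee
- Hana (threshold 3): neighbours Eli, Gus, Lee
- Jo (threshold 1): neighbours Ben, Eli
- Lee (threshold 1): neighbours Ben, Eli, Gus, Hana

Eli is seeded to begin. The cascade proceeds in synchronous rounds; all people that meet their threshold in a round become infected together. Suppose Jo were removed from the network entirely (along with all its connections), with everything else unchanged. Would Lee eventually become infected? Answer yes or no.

yes

With Jo removed:
Round 1 — Eli becomes infected (initial).
Round 2 — checking thresholds:
  Ben: 1 of 2 neighbours < 3, not yet.
  Hana: 1 of 3 neighbours < 3, not yet.
  Lee: 1 of 4 neighbours ≥ 1, becomes infected.
Round 3 — no new infections; cascade stops.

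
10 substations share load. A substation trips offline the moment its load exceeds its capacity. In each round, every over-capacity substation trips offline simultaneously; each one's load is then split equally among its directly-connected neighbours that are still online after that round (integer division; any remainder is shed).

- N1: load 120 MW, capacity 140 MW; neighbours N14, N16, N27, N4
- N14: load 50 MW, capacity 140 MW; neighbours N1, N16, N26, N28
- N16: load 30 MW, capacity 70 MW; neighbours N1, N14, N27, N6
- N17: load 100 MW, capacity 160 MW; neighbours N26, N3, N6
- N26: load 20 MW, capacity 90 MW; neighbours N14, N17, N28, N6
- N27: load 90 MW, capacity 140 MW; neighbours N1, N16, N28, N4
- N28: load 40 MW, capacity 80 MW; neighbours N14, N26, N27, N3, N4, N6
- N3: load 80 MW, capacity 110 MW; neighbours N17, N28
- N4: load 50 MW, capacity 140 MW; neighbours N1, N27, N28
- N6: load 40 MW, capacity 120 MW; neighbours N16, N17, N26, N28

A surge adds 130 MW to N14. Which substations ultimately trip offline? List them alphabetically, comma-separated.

N1, N14, N16, N27, N28, N4

Round 1 — N14 at 180 > 140. N14 trips offline.
  N14 sheds 180 MW to N1, N16, N26, N28: 45 each.
    N1: 120+45 = 165 > 140
    N16: 30+45 = 75 > 70
    N26: 20+45 = 65 ≤ 90
    N28: 40+45 = 85 > 80
Round 2 — N1, N16, N28 trip offline.
  N1 sheds 165 MW to N27, N4: 82 each (1 lost).
    N27: 90+82 = 172 > 140
    N4: 50+82 = 132 ≤ 140
  N16 sheds 75 MW to N27, N6: 37 each (1 lost).
    N27: 172+37 = 209 > 140
    N6: 40+37 = 77 ≤ 120
  N28 sheds 85 MW to N26, N27, N3, N4, N6: 17 each.
    N26: 65+17 = 82 ≤ 90
    N27: 209+17 = 226 > 140
    N3: 80+17 = 97 ≤ 110
    N4: 132+17 = 149 > 140
    N6: 77+17 = 94 ≤ 120
Round 3 — N27, N4 trip offline.
  N27 sheds 226 MW: no online neighbours, lost.
  N4 sheds 149 MW: no online neighbours, lost.
No further trips.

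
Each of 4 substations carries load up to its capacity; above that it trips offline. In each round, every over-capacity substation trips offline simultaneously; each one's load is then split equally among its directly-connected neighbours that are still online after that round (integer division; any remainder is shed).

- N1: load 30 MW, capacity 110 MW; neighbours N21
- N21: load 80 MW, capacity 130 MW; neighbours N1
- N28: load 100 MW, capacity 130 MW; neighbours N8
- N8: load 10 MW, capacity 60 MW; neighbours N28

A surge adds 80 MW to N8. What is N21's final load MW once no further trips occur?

80

Round 1 — N8 at 90 > 60. N8 trips offline.
  N8 sheds 90 MW to N28: 90 each.
    N28: 100+90 = 190 > 130
Round 2 — N28 trips offline.
  N28 sheds 190 MW: no online neighbours, lost.
No further trips.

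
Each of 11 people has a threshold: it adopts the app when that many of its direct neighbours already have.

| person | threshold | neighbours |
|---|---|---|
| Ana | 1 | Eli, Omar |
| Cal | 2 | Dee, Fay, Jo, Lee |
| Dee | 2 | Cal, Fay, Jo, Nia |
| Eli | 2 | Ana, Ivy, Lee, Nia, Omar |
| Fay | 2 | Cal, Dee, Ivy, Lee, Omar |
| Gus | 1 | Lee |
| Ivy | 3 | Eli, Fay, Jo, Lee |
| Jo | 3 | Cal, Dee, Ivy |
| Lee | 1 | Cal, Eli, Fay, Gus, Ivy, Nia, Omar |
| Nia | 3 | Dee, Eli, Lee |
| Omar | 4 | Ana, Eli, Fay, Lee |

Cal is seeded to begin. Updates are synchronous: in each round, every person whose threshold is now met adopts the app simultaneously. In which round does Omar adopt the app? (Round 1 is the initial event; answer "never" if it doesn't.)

never

Round 1 — Cal adopts the app (initial).
Round 2 — checking thresholds:
  Dee: 1 of 4 neighbours < 2, holds.
  Fay: 1 of 5 neighbours < 2, holds.
  Jo: 1 of 3 neighbours < 3, holds.
  Lee: 1 of 7 neighbours ≥ 1, adopts the app.
Round 3 — checking thresholds:
  Dee: 1 of 4 neighbours < 2, holds.
  Eli: 1 of 5 neighbours < 2, holds.
  Fay: 2 of 5 neighbours ≥ 2, adopts the app.
  Gus: 1 of 1 neighbours ≥ 1, adopts the app.
  Ivy: 1 of 4 neighbours < 3, holds.
  Jo: 1 of 3 neighbours < 3, holds.
  Nia: 1 of 3 neighbours < 3, holds.
  Omar: 1 of 4 neighbours < 4, holds.
Round 4 — checking thresholds:
  Dee: 2 of 4 neighbours ≥ 2, adopts the app.
  Eli: 1 of 5 neighbours < 2, holds.
  Ivy: 2 of 4 neighbours < 3, holds.
  Jo: 1 of 3 neighbours < 3, holds.
  Nia: 1 of 3 neighbours < 3, holds.
  Omar: 2 of 4 neighbours < 4, holds.
Round 5 — no new adoptions; cascade stops.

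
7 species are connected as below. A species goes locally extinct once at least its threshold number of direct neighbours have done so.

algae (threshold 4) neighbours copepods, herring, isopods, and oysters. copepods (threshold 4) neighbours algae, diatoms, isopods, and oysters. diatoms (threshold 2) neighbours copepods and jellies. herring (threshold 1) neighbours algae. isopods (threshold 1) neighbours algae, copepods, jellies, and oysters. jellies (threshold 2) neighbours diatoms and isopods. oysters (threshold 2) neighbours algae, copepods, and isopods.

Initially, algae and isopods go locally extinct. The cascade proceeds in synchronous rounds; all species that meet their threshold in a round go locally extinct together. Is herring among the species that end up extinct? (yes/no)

yes

Round 1 — algae, isopods go locally extinct (initial).
Round 2 — checking thresholds:
  copepods: 2 of 4 neighbours < 4, holds.
  herring: 1 of 1 neighbours ≥ 1, goes locally extinct.
  jellies: 1 of 2 neighbours < 2, holds.
  oysters: 2 of 3 neighbours ≥ 2, goes locally extinct.
Round 3 — no new extinctions; cascade stops.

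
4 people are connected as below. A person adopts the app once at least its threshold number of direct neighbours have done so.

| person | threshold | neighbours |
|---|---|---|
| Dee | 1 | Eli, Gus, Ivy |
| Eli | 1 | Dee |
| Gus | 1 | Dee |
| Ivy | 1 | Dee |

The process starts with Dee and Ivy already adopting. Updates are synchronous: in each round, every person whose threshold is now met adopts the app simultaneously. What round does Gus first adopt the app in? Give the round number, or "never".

2

Round 1 — Dee, Ivy adopt the app (initial).
Round 2 — checking thresholds:
  Eli: 1 of 1 neighbours ≥ 1, adopts the app.
  Gus: 1 of 1 neighbours ≥ 1, adopts the app.
Round 3 — no new adoptions; cascade stops.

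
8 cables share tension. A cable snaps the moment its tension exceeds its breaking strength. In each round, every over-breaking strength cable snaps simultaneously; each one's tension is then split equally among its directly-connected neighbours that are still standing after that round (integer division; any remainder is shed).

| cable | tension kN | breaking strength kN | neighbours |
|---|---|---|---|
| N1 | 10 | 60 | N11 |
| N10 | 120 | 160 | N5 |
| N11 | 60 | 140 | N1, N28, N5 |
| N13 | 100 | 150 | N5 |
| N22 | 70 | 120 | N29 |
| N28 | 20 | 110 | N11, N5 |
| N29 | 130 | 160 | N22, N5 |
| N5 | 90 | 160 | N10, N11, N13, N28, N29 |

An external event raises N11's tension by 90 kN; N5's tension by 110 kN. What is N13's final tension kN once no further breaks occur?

Round 1 — N11 at 150 > 140; N5 at 200 > 160. N11, N5 snap.
  N11 sheds 150 kN to N1, N28: 75 each.
    N1: 10+75 = 85 > 60
    N28: 20+75 = 95 ≤ 110
  N5 sheds 200 kN to N10, N13, N28, N29: 50 each.
    N10: 120+50 = 170 > 160
    N13: 100+50 = 150 ≤ 150
    N28: 95+50 = 145 > 110
    N29: 130+50 = 180 > 160
Round 2 — N1, N10, N28, N29 snap.
  N1 sheds 85 kN: no online neighbours, lost.
  N10 sheds 170 kN: no online neighbours, lost.
  N28 sheds 145 kN: no online neighbours, lost.
  N29 sheds 180 kN to N22: 180 each.
    N22: 70+180 = 250 > 120
Round 3 — N22 snaps.
  N22 sheds 250 kN: no online neighbours, lost.
No further breaks.

150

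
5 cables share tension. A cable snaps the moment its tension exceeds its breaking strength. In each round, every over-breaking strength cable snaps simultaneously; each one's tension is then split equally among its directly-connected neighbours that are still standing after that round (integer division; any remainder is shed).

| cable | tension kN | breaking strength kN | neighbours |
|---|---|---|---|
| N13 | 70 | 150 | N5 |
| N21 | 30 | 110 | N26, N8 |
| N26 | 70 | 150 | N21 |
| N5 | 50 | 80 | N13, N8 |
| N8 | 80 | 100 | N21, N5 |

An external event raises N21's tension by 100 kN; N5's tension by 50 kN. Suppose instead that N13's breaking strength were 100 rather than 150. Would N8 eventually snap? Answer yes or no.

yes

With N13's breaking strength at 100:
Round 1 — N21 at 130 > 110; N5 at 100 > 80. N21, N5 snap.
  N21 sheds 130 kN to N26, N8: 65 each.
    N26: 70+65 = 135 ≤ 150
    N8: 80+65 = 145 > 100
  N5 sheds 100 kN to N13, N8: 50 each.
    N13: 70+50 = 120 > 100
    N8: 145+50 = 195 > 100
Round 2 — N13, N8 snap.
  N13 sheds 120 kN: no online neighbours, lost.
  N8 sheds 195 kN: no online neighbours, lost.
No further breaks.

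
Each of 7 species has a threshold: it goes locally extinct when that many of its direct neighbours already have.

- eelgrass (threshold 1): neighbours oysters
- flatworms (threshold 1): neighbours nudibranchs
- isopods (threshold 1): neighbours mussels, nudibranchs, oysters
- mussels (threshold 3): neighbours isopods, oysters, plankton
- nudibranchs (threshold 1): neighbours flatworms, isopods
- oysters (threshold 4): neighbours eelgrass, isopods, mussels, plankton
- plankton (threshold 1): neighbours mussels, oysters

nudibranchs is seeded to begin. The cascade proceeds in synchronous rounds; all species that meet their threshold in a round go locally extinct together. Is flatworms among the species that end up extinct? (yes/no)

yes

Round 1 — nudibranchs goes locally extinct (initial).
Round 2 — checking thresholds:
  flatworms: 1 of 1 neighbours ≥ 1, goes locally extinct.
  isopods: 1 of 3 neighbours ≥ 1, goes locally extinct.
Round 3 — no new extinctions; cascade stops.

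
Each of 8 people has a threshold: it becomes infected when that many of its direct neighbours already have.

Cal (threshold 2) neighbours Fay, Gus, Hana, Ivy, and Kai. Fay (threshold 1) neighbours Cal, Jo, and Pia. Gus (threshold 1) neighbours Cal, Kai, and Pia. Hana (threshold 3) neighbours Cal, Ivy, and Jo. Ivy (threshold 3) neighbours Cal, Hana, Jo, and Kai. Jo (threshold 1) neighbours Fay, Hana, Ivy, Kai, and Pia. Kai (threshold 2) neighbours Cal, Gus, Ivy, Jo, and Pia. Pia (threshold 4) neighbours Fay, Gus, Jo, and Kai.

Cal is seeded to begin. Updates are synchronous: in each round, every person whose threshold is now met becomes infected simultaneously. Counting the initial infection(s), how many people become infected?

Round 1 — Cal becomes infected (initial).
Round 2 — checking thresholds:
  Fay: 1 of 3 neighbours ≥ 1, becomes infected.
  Gus: 1 of 3 neighbours ≥ 1, becomes infected.
  Hana: 1 of 3 neighbours < 3, below threshold.
  Ivy: 1 of 4 neighbours < 3, below threshold.
  Kai: 1 of 5 neighbours < 2, below threshold.
Round 3 — checking thresholds:
  Hana: 1 of 3 neighbours < 3, below threshold.
  Ivy: 1 of 4 neighbours < 3, below threshold.
  Jo: 1 of 5 neighbours ≥ 1, becomes infected.
  Kai: 2 of 5 neighbours ≥ 2, becomes infected.
  Pia: 2 of 4 neighbours < 4, below threshold.
Round 4 — checking thresholds:
  Hana: 2 of 3 neighbours < 3, below threshold.
  Ivy: 3 of 4 neighbours ≥ 3, becomes infected.
  Pia: 4 of 4 neighbours ≥ 4, becomes infected.
Round 5 — checking thresholds:
  Hana: 3 of 3 neighbours ≥ 3, becomes infected.
Round 6 — no new infections; cascade stops.

8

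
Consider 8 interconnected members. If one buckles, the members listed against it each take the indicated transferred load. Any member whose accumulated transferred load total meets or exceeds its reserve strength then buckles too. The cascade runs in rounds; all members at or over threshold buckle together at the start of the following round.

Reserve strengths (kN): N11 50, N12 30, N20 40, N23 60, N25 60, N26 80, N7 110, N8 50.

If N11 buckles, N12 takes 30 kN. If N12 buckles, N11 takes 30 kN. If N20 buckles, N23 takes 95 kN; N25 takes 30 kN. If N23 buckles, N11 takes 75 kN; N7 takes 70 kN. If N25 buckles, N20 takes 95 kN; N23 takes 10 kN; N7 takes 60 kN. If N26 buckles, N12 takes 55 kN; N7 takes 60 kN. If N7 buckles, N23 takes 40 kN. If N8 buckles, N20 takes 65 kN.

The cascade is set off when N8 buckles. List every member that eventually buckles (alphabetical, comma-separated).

Round 1 — N8 buckles (initial).
  N20: +65 → 65 ≥ 40
Round 2 — N20 buckles.
  N23: +95 → 95 ≥ 60
  N25: +30 → 30 < 60
Round 3 — N23 buckles.
  N11: +75 → 75 ≥ 50
  N7: +70 → 70 < 110
Round 4 — N11 buckles.
  N12: +30 → 30 ≥ 30
Round 5 — N12 buckles.
No further bucklings.

N11, N12, N20, N23, N8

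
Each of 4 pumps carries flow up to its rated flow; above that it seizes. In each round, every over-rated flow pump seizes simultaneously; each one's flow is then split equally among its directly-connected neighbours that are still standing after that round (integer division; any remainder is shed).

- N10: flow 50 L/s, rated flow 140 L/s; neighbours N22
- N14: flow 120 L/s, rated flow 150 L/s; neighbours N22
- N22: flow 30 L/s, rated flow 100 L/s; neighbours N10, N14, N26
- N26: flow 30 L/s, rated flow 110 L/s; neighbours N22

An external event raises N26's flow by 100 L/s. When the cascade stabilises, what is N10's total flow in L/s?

130

Round 1 — N26 at 130 > 110. N26 seizes.
  N26 sheds 130 L/s to N22: 130 each.
    N22: 30+130 = 160 > 100
Round 2 — N22 seizes.
  N22 sheds 160 L/s to N10, N14: 80 each.
    N10: 50+80 = 130 ≤ 140
    N14: 120+80 = 200 > 150
Round 3 — N14 seizes.
  N14 sheds 200 L/s: no online neighbours, lost.
No further seizures.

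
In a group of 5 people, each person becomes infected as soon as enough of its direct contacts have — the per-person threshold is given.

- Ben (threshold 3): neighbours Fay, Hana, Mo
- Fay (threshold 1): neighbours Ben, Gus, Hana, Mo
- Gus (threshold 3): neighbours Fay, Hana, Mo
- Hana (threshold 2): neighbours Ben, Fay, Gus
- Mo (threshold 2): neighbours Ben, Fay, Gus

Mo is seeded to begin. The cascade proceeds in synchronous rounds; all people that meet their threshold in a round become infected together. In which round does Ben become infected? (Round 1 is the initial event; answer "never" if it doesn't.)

never

Round 1 — Mo becomes infected (initial).
Round 2 — checking thresholds:
  Ben: 1 of 3 neighbours < 3, below threshold.
  Fay: 1 of 4 neighbours ≥ 1, becomes infected.
  Gus: 1 of 3 neighbours < 3, below threshold.
Round 3 — no new infections; cascade stops.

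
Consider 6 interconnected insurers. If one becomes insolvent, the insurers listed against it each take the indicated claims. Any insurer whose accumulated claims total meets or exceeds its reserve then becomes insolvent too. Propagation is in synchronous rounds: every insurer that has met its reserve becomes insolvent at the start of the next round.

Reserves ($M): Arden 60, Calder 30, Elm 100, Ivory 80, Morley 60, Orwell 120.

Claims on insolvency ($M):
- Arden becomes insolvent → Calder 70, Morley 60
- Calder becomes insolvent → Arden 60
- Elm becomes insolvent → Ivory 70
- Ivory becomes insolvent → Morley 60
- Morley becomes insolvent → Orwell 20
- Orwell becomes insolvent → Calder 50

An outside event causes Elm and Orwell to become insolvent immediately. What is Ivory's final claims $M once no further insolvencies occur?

Round 1 — Elm, Orwell become insolvent (initial).
  Calder: +50 → 50 ≥ 30
  Ivory: +70 → 70 < 80
Round 2 — Calder becomes insolvent.
  Arden: +60 → 60 ≥ 60
Round 3 — Arden becomes insolvent.
  Morley: +60 → 60 ≥ 60
Round 4 — Morley becomes insolvent.
No further insolvencies.

70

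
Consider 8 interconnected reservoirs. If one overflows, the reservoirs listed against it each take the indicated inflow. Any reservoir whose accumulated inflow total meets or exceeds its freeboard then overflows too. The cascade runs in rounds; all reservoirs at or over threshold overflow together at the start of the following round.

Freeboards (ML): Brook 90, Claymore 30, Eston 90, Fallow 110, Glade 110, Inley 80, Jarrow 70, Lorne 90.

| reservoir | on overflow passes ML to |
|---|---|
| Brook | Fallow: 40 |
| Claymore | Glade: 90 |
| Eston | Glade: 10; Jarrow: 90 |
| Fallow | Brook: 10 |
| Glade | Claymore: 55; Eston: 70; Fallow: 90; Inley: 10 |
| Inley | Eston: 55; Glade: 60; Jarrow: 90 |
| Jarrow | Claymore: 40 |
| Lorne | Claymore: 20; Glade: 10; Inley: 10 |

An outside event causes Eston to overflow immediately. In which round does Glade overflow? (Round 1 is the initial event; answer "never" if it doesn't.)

never

Round 1 — Eston overflows (initial).
  Glade: +10 → 10 < 110
  Jarrow: +90 → 90 ≥ 70
Round 2 — Jarrow overflows.
  Claymore: +40 → 40 ≥ 30
Round 3 — Claymore overflows.
  Glade: +90 → 100 < 110
No further overflows.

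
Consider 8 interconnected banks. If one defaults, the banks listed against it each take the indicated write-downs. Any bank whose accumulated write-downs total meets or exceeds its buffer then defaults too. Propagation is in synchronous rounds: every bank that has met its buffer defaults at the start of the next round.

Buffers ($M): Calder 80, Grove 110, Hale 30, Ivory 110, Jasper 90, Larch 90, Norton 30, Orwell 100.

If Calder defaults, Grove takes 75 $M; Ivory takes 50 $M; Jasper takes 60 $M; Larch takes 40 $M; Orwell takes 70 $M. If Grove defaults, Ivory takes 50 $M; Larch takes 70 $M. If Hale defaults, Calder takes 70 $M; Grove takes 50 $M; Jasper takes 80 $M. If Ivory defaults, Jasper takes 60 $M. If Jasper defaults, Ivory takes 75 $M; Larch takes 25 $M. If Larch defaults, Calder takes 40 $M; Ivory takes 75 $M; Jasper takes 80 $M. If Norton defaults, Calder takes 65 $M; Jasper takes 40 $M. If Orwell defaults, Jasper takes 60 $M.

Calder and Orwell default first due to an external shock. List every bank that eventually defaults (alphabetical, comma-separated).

Round 1 — Calder, Orwell default (initial).
  Grove: +75 → 75 < 110
  Ivory: +50 → 50 < 110
  Jasper: +60+60 → 120 ≥ 90
  Larch: +40 → 40 < 90
Round 2 — Jasper defaults.
  Ivory: +75 → 125 ≥ 110
  Larch: +25 → 65 < 90
Round 3 — Ivory defaults.
No further defaults.

Calder, Ivory, Jasper, Orwell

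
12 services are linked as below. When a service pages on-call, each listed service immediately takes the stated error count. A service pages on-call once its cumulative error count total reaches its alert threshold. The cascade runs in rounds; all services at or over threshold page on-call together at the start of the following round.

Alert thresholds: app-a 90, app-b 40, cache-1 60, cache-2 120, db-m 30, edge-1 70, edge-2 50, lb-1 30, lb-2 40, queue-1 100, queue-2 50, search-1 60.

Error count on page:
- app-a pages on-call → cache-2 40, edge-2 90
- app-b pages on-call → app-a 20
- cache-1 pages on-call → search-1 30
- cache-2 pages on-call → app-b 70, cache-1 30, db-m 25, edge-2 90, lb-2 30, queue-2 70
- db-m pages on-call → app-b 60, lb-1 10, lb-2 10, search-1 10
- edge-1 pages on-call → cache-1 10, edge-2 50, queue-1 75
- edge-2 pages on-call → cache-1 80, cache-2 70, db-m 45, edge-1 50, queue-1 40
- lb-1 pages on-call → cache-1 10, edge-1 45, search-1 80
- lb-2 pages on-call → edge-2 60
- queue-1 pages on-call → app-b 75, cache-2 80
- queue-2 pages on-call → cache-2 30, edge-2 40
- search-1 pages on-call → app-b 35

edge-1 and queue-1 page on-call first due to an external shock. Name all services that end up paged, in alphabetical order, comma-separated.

Round 1 — edge-1, queue-1 page on-call (initial).
  app-b: +75 → 75 ≥ 40
  cache-1: +10 → 10 < 60
  cache-2: +80 → 80 < 120
  edge-2: +50 → 50 ≥ 50
Round 2 — app-b, edge-2 page on-call.
  app-a: +20 → 20 < 90
  cache-1: +80 → 90 ≥ 60
  cache-2: +70 → 150 ≥ 120
  db-m: +45 → 45 ≥ 30
Round 3 — cache-1, cache-2, db-m page on-call.
  lb-1: +10 → 10 < 30
  lb-2: +30+10 → 40 ≥ 40
  queue-2: +70 → 70 ≥ 50
  search-1: +30+10 → 40 < 60
Round 4 — lb-2, queue-2 page on-call.
No further pages.

app-b, cache-1, cache-2, db-m, edge-1, edge-2, lb-2, queue-1, queue-2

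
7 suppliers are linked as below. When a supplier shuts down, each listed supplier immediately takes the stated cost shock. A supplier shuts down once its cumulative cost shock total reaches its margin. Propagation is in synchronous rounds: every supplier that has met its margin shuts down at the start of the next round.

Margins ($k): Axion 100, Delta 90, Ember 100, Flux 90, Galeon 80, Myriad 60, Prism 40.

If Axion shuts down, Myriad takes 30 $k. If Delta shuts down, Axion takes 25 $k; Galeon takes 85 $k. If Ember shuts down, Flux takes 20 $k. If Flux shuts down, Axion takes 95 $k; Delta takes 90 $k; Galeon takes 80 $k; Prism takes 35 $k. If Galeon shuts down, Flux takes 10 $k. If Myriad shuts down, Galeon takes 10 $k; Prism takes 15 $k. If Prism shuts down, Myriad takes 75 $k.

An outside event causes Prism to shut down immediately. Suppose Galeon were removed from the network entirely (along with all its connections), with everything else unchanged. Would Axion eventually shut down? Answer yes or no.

With Galeon removed:
Round 1 — Prism shuts down (initial).
  Myriad: +75 → 75 ≥ 60
Round 2 — Myriad shuts down.
No further shutdowns.

no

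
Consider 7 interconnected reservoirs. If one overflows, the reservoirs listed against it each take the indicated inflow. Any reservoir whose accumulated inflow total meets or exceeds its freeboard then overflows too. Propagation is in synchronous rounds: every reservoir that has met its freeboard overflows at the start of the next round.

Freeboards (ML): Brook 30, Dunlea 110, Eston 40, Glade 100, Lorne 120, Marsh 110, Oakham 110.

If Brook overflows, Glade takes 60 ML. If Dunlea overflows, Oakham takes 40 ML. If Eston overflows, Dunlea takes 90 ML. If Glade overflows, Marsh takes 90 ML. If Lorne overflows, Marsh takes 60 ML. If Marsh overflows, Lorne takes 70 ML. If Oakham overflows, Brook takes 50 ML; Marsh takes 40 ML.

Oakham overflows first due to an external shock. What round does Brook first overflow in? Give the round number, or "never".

2

Round 1 — Oakham overflows (initial).
  Brook: +50 → 50 ≥ 30
  Marsh: +40 → 40 < 110
Round 2 — Brook overflows.
  Glade: +60 → 60 < 100
No further overflows.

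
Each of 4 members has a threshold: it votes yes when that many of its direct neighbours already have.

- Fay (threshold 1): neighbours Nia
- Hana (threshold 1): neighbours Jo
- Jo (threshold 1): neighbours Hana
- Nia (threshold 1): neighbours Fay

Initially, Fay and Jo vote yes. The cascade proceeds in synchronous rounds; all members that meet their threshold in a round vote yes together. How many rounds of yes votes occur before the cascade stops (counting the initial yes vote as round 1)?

Round 1 — Fay, Jo vote yes (initial).
Round 2 — checking thresholds:
  Hana: 1 of 1 neighbours ≥ 1, votes yes.
  Nia: 1 of 1 neighbours ≥ 1, votes yes.
Round 3 — no new yes votes; cascade stops.

2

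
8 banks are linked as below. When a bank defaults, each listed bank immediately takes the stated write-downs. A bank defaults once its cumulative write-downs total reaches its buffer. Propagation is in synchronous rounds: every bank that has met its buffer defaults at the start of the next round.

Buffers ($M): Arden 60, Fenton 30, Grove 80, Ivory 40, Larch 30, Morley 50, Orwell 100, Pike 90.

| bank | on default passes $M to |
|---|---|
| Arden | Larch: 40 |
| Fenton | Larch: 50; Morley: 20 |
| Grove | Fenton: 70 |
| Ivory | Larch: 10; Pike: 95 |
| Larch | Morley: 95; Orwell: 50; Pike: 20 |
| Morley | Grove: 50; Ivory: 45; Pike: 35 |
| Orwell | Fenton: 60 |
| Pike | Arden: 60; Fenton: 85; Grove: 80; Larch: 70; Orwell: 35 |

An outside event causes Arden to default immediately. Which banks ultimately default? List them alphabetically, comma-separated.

Arden, Fenton, Grove, Ivory, Larch, Morley, Pike

Round 1 — Arden defaults (initial).
  Larch: +40 → 40 ≥ 30
Round 2 — Larch defaults.
  Morley: +95 → 95 ≥ 50
  Orwell: +50 → 50 < 100
  Pike: +20 → 20 < 90
Round 3 — Morley defaults.
  Grove: +50 → 50 < 80
  Ivory: +45 → 45 ≥ 40
  Pike: +35 → 55 < 90
Round 4 — Ivory defaults.
  Pike: +95 → 150 ≥ 90
Round 5 — Pike defaults.
  Fenton: +85 → 85 ≥ 30
  Grove: +80 → 130 ≥ 80
  Orwell: +35 → 85 < 100
Round 6 — Fenton, Grove default.
No further defaults.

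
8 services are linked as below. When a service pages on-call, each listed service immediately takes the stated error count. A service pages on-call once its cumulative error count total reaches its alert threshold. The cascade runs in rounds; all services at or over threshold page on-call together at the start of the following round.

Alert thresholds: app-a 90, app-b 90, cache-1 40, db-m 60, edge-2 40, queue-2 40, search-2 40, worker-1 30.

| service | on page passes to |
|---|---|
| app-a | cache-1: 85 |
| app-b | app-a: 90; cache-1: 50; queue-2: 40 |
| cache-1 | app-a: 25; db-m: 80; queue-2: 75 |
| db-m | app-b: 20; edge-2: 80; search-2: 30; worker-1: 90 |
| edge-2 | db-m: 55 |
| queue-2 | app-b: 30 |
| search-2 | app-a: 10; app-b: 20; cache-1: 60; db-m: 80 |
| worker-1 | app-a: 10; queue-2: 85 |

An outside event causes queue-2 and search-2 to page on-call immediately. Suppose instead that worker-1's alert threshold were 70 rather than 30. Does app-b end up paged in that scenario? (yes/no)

no

With worker-1's alert threshold at 70:
Round 1 — queue-2, search-2 page on-call (initial).
  app-a: +10 → 10 < 90
  app-b: +30+20 → 50 < 90
  cache-1: +60 → 60 ≥ 40
  db-m: +80 → 80 ≥ 60
Round 2 — cache-1, db-m page on-call.
  app-a: +25 → 35 < 90
  app-b: +20 → 70 < 90
  edge-2: +80 → 80 ≥ 40
  worker-1: +90 → 90 ≥ 70
Round 3 — edge-2, worker-1 page on-call.
  app-a: +10 → 45 < 90
No further pages.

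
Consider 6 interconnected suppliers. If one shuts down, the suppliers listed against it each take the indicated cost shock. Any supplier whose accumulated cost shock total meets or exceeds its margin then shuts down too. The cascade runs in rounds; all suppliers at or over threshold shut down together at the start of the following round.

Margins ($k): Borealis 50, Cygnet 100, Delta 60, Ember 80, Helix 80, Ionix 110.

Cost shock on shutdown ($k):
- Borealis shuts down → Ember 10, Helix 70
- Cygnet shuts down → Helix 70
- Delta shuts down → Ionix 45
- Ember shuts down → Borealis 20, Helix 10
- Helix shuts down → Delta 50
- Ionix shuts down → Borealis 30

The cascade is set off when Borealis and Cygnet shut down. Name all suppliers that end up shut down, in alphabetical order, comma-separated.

Borealis, Cygnet, Helix

Round 1 — Borealis, Cygnet shut down (initial).
  Ember: +10 → 10 < 80
  Helix: +70+70 → 140 ≥ 80
Round 2 — Helix shuts down.
  Delta: +50 → 50 < 60
No further shutdowns.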